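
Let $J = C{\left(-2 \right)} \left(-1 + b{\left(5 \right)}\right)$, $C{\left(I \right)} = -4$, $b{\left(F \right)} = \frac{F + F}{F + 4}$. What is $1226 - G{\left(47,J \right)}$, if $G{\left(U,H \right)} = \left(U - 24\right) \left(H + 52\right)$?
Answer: $\frac{362}{9} \approx 40.222$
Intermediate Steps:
$b{\left(F \right)} = \frac{2 F}{4 + F}$
$J = - \frac{4}{9}$ ($J = - 4 \left(-1 + 2 \cdot 5 \frac{1}{4 + 5}\right) = - 4 \left(-1 + 2 \cdot 5 \cdot \frac{1}{9}\right) = - 4 \left(-1 + \frac{10}{9}\right) = \left(-4\right) \frac{1}{9} = - \frac{4}{9} \approx -0.44444$)
$G{\left(U,H \right)} = \left(-24 + U\right) \left(52 + H\right)$
$1226 - G{\left(47,J \right)} = 1226 - \left(-1248 - - \frac{32}{3} + 52 \cdot 47 - \frac{188}{9}\right) = 1226 - \left(-1248 + \frac{32}{3} + 2444 - \frac{188}{9}\right) = 1226 - \frac{10672}{9} = \frac{362}{9}$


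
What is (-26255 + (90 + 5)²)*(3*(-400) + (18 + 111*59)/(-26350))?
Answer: 54492574941/2635 ≈ 2.0680e+7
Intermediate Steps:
(-26255 + (90 + 5)²)*(3*(-400) + (18 + 111*59)/(-26350)) = (-26255 + 95²)*(-1200 + (18 + 6549)*(-1/26350)) = (-26255 + 9025)*(-1200 + 6567*(-1/26350)) = -17230*(-1200 - 6567/26350) = -17230*(-31626567/26350) = 54492574941/2635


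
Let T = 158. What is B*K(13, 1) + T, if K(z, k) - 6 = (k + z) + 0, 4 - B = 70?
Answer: -1162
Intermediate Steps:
B = -66 (B = 4 - 1*70 = 4 - 70 = -66)
K(z, k) = 6 + k + z (K(z, k) = 6 + ((k + z) + 0) = 6 + (k + z) = 6 + k + z)
B*K(13, 1) + T = -66*(6 + 1 + 13) + 158 = -66*20 + 158 = -1320 + 158 = -1162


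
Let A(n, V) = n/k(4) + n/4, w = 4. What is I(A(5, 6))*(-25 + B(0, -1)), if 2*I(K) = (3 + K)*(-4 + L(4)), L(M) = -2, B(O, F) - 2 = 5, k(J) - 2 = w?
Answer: 549/2 ≈ 274.50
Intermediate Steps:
k(J) = 6 (k(J) = 2 + 4 = 6)
B(O, F) = 7 (B(O, F) = 2 + 5 = 7)
A(n, V) = 5*n/12 (A(n, V) = n/6 + n/4 = 5*n/12)
I(K) = -9 - 3*K (I(K) = ((3 + K)*(-4 - 2))/2 = ((3 + K)*(-6))/2 = (-18 - 6*K)/2 = -9 - 3*K)
I(A(5, 6))*(-25 + B(0, -1)) = (-9 - 5*5/4)*(-25 + 7) = (-9 - 3*25/12)*(-18) = (-9 - 25/4)*(-18) = -61/4*(-18) = 549/2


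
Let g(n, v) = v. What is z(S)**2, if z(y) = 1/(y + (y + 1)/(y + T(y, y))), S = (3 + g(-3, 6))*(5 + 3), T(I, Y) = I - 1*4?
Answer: 19600/103083409 ≈ 0.00019014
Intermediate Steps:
T(I, Y) = -4 + I (T(I, Y) = I - 4 = -4 + I)
S = 72 (S = (3 + 6)*(5 + 3) = 9*8 = 72)
z(y) = 1/(y + (1 + y)/(-4 + 2*y)) (z(y) = 1/(y + (y + 1)/(y + (-4 + y))) = 1/(y + (1 + y)/(-4 + 2*y)))
z(S)**2 = (2*(-2 + 72)/(1 - 3*72 + 2*72**2))**2 = (2*70/(1 - 216 + 2*5184))**2 = (2*70/(1 - 216 + 10368))**2 = (2*70/10153)**2 = (2*(1/10153)*70)**2 = (140/10153)**2 = 19600/103083409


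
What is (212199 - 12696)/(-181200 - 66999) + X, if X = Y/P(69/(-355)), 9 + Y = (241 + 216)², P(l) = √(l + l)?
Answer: -66501/82733 - 4540*I*√48990/3 ≈ -0.8038 - 3.3496e+5*I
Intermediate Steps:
P(l) = √2*√l (P(l) = √(2*l) = √2*√l)
Y = 208840 (Y = -9 + (241 + 216)² = -9 + 457² = -9 + 208849 = 208840)
X = -4540*I*√48990/3 (X = 208840/((√2*√(69/(-355)))) = 208840/((√2*√(69*(-1/355)))) = 208840/((√2*√(-69/355))) = 208840/((√2*(I*√24495/355))) = 208840/((I*√48990/355)) = 208840*(-I*√48990/138) = -4540*I*√48990/3 ≈ -3.3496e+5*I)
(212199 - 12696)/(-181200 - 66999) + X = (212199 - 12696)/(-181200 - 66999) - 4540*I*√48990/3 = 199503/(-248199) - 4540*I*√48990/3 = 199503*(-1/248199) - 4540*I*√48990/3 = -66501/82733 - 4540*I*√48990/3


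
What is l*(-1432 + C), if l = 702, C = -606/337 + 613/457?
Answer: -154869096798/154009 ≈ -1.0056e+6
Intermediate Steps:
C = -70361/154009 (C = -606*1/337 + 613*(1/457) = -606/337 + 613/457 = -70361/154009 ≈ -0.45686)
l*(-1432 + C) = 702*(-1432 - 70361/154009) = 702*(-220611249/154009) = -154869096798/154009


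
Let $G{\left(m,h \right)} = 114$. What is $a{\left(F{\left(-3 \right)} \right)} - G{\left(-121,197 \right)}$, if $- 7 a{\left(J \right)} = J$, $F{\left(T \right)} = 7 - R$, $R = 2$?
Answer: $- \frac{803}{7} \approx -114.71$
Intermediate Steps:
$F{\left(T \right)} = 5$ ($F{\left(T \right)} = 7 - 2 = 5$)
$a{\left(J \right)} = - \frac{J}{7}$
$a{\left(F{\left(-3 \right)} \right)} - G{\left(-121,197 \right)} = \left(- \frac{1}{7}\right) 5 - 114 = - \frac{5}{7} - 114 = - \frac{803}{7}$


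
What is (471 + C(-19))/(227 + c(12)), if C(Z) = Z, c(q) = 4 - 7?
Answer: 113/56 ≈ 2.0179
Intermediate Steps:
c(q) = -3
(471 + C(-19))/(227 + c(12)) = (471 - 19)/(227 - 3) = 452/224 = 452*(1/224) = 113/56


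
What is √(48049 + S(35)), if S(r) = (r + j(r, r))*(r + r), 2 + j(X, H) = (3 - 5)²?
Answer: √50639 ≈ 225.03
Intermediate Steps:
j(X, H) = 2 (j(X, H) = -2 + (3 - 5)² = -2 + (-2)² = -2 + 4 = 2)
S(r) = 2*r*(2 + r) (S(r) = (r + 2)*(r + r) = (2 + r)*(2*r) = 2*r*(2 + r))
√(48049 + S(35)) = √(48049 + 2*35*(2 + 35)) = √(48049 + 2*35*37) = √(48049 + 2590) = √50639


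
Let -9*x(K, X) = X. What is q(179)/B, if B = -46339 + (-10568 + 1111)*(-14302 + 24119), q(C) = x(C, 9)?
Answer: 1/92885708 ≈ 1.0766e-8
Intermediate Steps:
x(K, X) = -X/9
q(C) = -1 (q(C) = -⅑*9 = -1)
B = -92885708 (B = -46339 - 9457*9817 = -46339 - 92839369 = -92885708)
q(179)/B = -1/(-92885708) = -1*(-1/92885708) = 1/92885708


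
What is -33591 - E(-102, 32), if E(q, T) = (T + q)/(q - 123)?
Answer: -1511609/45 ≈ -33591.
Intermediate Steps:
E(q, T) = (T + q)/(-123 + q)
-33591 - E(-102, 32) = -33591 - (32 - 102)/(-123 - 102) = -33591 - (-70)/(-225) = -33591 - (-1)*(-70)/225 = -33591 - 1*14/45 = -33591 - 14/45 = -1511609/45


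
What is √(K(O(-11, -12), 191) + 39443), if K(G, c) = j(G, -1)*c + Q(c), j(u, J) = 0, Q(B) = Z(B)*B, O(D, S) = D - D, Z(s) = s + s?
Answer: √112405 ≈ 335.27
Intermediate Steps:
Z(s) = 2*s
O(D, S) = 0
Q(B) = 2*B² (Q(B) = (2*B)*B = 2*B²)
K(G, c) = 2*c² (K(G, c) = 0*c + 2*c² = 0 + 2*c² = 2*c²)
√(K(O(-11, -12), 191) + 39443) = √(2*191² + 39443) = √(2*36481 + 39443) = √(72962 + 39443) = √112405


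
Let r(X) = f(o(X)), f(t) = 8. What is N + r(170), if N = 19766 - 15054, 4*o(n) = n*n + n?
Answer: 4720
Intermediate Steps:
o(n) = n/4 + n**2/4 (o(n) = (n*n + n)/4 = (n**2 + n)/4 = (n + n**2)/4 = n/4 + n**2/4)
r(X) = 8
N = 4712
N + r(170) = 4712 + 8 = 4720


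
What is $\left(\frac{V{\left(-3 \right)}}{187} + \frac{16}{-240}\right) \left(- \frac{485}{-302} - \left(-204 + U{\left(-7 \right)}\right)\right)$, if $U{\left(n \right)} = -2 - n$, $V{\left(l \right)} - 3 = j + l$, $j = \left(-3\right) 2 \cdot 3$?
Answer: $- \frac{27686431}{847110} \approx -32.683$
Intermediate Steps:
$j = -18$ ($j = \left(-6\right) 3 = -18$)
$V{\left(l \right)} = -15 + l$ ($V{\left(l \right)} = 3 + \left(-18 + l\right) = -15 + l$)
$\left(\frac{V{\left(-3 \right)}}{187} + \frac{16}{-240}\right) \left(- \frac{485}{-302} - \left(-204 + U{\left(-7 \right)}\right)\right) = \left(\frac{-15 - 3}{187} + \frac{16}{-240}\right) \left(- \frac{485}{-302} + \left(204 - \left(-2 - -7\right)\right)\right) = \left(\left(-18\right) \frac{1}{187} + 16 \left(- \frac{1}{240}\right)\right) \left(\left(-485\right) \left(- \frac{1}{302}\right) + \left(204 - \left(-2 + 7\right)\right)\right) = \left(- \frac{18}{187} - \frac{1}{15}\right) \left(\frac{485}{302} + \left(204 - 5\right)\right) = - \frac{457 \left(\frac{485}{302} + \left(204 - 5\right)\right)}{2805} = - \frac{457 \left(\frac{485}{302} + 199\right)}{2805} = \left(- \frac{457}{2805}\right) \frac{60583}{302} = - \frac{27686431}{847110}$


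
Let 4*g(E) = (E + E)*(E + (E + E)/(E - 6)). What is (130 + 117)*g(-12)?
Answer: 15808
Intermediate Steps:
g(E) = E*(E + 2*E/(-6 + E))/2 (g(E) = ((E + E)*(E + (E + E)/(E - 6)))/4 = ((2*E)*(E + (2*E)/(-6 + E)))/4 = ((2*E)*(E + 2*E/(-6 + E)))/4 = (2*E*(E + 2*E/(-6 + E)))/4 = E*(E + 2*E/(-6 + E))/2)
(130 + 117)*g(-12) = (130 + 117)*((1/2)*(-12)**2*(-4 - 12)/(-6 - 12)) = 247*((1/2)*144*(-16)/(-18)) = 247*((1/2)*144*(-1/18)*(-16)) = 247*64 = 15808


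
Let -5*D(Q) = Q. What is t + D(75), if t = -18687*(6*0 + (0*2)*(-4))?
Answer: -15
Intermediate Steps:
D(Q) = -Q/5
t = 0 (t = -18687*(0 + 0*(-4)) = -18687*(0 + 0) = -18687*0 = 0)
t + D(75) = 0 - ⅕*75 = 0 - 15 = -15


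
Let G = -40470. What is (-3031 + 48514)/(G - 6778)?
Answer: -45483/47248 ≈ -0.96264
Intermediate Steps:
(-3031 + 48514)/(G - 6778) = (-3031 + 48514)/(-40470 - 6778) = 45483/(-47248) = 45483*(-1/47248) = -45483/47248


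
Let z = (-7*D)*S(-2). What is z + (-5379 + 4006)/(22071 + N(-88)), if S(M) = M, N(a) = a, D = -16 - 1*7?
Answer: -7079899/21983 ≈ -322.06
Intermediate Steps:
D = -23 (D = -16 - 7 = -23)
z = -322 (z = -7*(-23)*(-2) = 161*(-2) = -322)
z + (-5379 + 4006)/(22071 + N(-88)) = -322 + (-5379 + 4006)/(22071 - 88) = -322 - 1373/21983 = -7079899/21983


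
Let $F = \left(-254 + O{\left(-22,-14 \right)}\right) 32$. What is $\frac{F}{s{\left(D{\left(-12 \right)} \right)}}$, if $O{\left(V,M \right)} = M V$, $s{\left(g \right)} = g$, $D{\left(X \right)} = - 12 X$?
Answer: $12$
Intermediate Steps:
$F = 1728$ ($F = \left(-254 - -308\right) 32 = \left(-254 + 308\right) 32 = 54 \cdot 32 = 1728$)
$\frac{F}{s{\left(D{\left(-12 \right)} \right)}} = \frac{1728}{\left(-12\right) \left(-12\right)} = \frac{1728}{144} = 1728 \cdot \frac{1}{144} = 12$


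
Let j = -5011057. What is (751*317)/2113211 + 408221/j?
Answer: 330310199188/10589420774027 ≈ 0.031192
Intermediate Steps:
(751*317)/2113211 + 408221/j = (751*317)/2113211 + 408221/(-5011057) = 238067*(1/2113211) + 408221*(-1/5011057) = 238067/2113211 - 408221/5011057 = 330310199188/10589420774027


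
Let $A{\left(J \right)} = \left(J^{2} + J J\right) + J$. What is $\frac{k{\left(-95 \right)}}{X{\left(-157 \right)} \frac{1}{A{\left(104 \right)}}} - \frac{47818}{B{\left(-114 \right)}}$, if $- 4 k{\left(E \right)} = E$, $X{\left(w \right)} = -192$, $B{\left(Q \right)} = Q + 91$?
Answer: $- \frac{1346117}{2208} \approx -609.65$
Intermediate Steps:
$B{\left(Q \right)} = 91 + Q$
$k{\left(E \right)} = - \frac{E}{4}$
$A{\left(J \right)} = J + 2 J^{2}$ ($A{\left(J \right)} = \left(J^{2} + J^{2}\right) + J = 2 J^{2} + J = J + 2 J^{2}$)
$\frac{k{\left(-95 \right)}}{X{\left(-157 \right)} \frac{1}{A{\left(104 \right)}}} - \frac{47818}{B{\left(-114 \right)}} = \frac{\left(- \frac{1}{4}\right) \left(-95\right)}{\left(-192\right) \frac{1}{104 \left(1 + 2 \cdot 104\right)}} - \frac{47818}{91 - 114} = \frac{95}{4 \left(- \frac{192}{104 \left(1 + 208\right)}\right)} - \frac{47818}{-23} = \frac{95}{4 \left(- \frac{192}{104 \cdot 209}\right)} - - \frac{47818}{23} = \frac{95}{4 \left(- \frac{192}{21736}\right)} + \frac{47818}{23} = \frac{95}{4 \left(\left(-192\right) \frac{1}{21736}\right)} + \frac{47818}{23} = \frac{95}{4 \left(- \frac{24}{2717}\right)} + \frac{47818}{23} = \frac{95}{4} \left(- \frac{2717}{24}\right) + \frac{47818}{23} = - \frac{258115}{96} + \frac{47818}{23} = - \frac{1346117}{2208}$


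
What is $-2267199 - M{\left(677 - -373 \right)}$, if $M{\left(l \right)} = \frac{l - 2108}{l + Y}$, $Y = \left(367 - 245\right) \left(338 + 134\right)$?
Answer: $- \frac{66467472554}{29317} \approx -2.2672 \cdot 10^{6}$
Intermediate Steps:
$Y = 57584$ ($Y = 122 \cdot 472 = 57584$)
$M{\left(l \right)} = \frac{-2108 + l}{57584 + l}$ ($M{\left(l \right)} = \frac{l - 2108}{l + 57584} = \frac{-2108 + l}{57584 + l}$)
$-2267199 - M{\left(677 - -373 \right)} = -2267199 - \frac{-2108 + \left(677 - -373\right)}{57584 + \left(677 - -373\right)} = -2267199 - \frac{-2108 + \left(677 + 373\right)}{57584 + \left(677 + 373\right)} = -2267199 - \frac{-2108 + 1050}{57584 + 1050} = -2267199 - \frac{1}{58634} \left(-1058\right) = -2267199 - - \frac{529}{29317} = -2267199 + \frac{529}{29317} = - \frac{66467472554}{29317}$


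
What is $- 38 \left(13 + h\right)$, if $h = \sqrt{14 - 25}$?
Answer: $-494 - 38 i \sqrt{11} \approx -494.0 - 126.03 i$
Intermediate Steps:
$h = i \sqrt{11}$ ($h = \sqrt{-11} = i \sqrt{11} \approx 3.3166 i$)
$- 38 \left(13 + h\right) = - 38 \left(13 + i \sqrt{11}\right) = -494 - 38 i \sqrt{11}$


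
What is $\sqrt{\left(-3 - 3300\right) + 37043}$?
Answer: $2 \sqrt{8435} \approx 183.68$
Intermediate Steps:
$\sqrt{\left(-3 - 3300\right) + 37043} = \sqrt{-3303 + 37043} = \sqrt{33740} = 2 \sqrt{8435}$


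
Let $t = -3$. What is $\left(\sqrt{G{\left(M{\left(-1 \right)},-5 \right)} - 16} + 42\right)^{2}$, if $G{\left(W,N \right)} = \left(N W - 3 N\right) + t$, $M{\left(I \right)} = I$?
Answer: $1849$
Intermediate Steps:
$G{\left(W,N \right)} = -3 - 3 N + N W$ ($G{\left(W,N \right)} = \left(N W - 3 N\right) - 3 = \left(- 3 N + N W\right) - 3 = -3 - 3 N + N W$)
$\left(\sqrt{G{\left(M{\left(-1 \right)},-5 \right)} - 16} + 42\right)^{2} = \left(\sqrt{\left(-3 - -15 - -5\right) - 16} + 42\right)^{2} = \left(\sqrt{\left(-3 + 15 + 5\right) - 16} + 42\right)^{2} = \left(\sqrt{17 - 16} + 42\right)^{2} = \left(\sqrt{1} + 42\right)^{2} = \left(1 + 42\right)^{2} = 43^{2} = 1849$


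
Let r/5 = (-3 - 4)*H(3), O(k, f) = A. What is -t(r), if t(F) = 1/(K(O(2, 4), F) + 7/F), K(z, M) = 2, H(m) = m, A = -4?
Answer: -15/29 ≈ -0.51724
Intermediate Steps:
O(k, f) = -4
r = -105 (r = 5*((-3 - 4)*3) = 5*(-7*3) = 5*(-21) = -105)
t(F) = 1/(2 + 7/F)
-t(r) = -(-105)/(7 + 2*(-105)) = -(-105)/(7 - 210) = -(-105)/(-203) = -(-105)*(-1)/203 = -1*15/29 = -15/29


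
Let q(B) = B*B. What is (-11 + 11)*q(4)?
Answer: 0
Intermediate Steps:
q(B) = B**2
(-11 + 11)*q(4) = (-11 + 11)*4**2 = 0*16 = 0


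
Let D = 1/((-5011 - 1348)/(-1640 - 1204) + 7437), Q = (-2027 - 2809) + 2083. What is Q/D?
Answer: -58245735811/2844 ≈ -2.0480e+7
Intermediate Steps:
Q = -2753 (Q = -4836 + 2083 = -2753)
D = 2844/21157187 (D = 1/(-6359/(-2844) + 7437) = 1/(-6359*(-1/2844) + 7437) = 1/(6359/2844 + 7437) = 1/(21157187/2844) = 2844/21157187 ≈ 0.00013442)
Q/D = -2753/2844/21157187 = -2753*21157187/2844 = -58245735811/2844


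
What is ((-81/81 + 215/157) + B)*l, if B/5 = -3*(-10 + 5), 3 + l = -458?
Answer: -5455013/157 ≈ -34745.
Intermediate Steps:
l = -461 (l = -3 - 458 = -461)
B = 75 (B = 5*(-3*(-10 + 5)) = 5*(-3*(-5)) = 5*15 = 75)
((-81/81 + 215/157) + B)*l = ((-81/81 + 215/157) + 75)*(-461) = ((-81*1/81 + 215*(1/157)) + 75)*(-461) = ((-1 + 215/157) + 75)*(-461) = (58/157 + 75)*(-461) = (11833/157)*(-461) = -5455013/157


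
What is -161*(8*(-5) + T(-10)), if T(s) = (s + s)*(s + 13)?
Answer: 16100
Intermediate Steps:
T(s) = 2*s*(13 + s) (T(s) = (2*s)*(13 + s) = 2*s*(13 + s))
-161*(8*(-5) + T(-10)) = -161*(8*(-5) + 2*(-10)*(13 - 10)) = -161*(-40 + 2*(-10)*3) = -161*(-40 - 60) = -161*(-100) = 16100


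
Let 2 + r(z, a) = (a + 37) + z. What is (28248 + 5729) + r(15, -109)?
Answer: 33918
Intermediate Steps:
r(z, a) = 35 + a + z (r(z, a) = -2 + ((a + 37) + z) = -2 + ((37 + a) + z) = -2 + (37 + a + z) = 35 + a + z)
(28248 + 5729) + r(15, -109) = (28248 + 5729) + (35 - 109 + 15) = 33977 - 59 = 33918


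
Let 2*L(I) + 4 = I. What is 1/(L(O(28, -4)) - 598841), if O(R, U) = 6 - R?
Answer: -1/598854 ≈ -1.6699e-6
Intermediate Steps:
L(I) = -2 + I/2
1/(L(O(28, -4)) - 598841) = 1/((-2 + (6 - 1*28)/2) - 598841) = 1/((-2 + (6 - 28)/2) - 598841) = 1/((-2 + (½)*(-22)) - 598841) = 1/((-2 - 11) - 598841) = 1/(-13 - 598841) = 1/(-598854) = -1/598854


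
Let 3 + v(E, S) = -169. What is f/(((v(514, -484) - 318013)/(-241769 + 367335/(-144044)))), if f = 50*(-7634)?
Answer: -664649270248535/2291632007 ≈ -2.9003e+5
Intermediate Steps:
v(E, S) = -172 (v(E, S) = -3 - 169 = -172)
f = -381700
f/(((v(514, -484) - 318013)/(-241769 + 367335/(-144044)))) = -381700*(-241769 + 367335/(-144044))/(-172 - 318013) = -381700/((-318185/(-241769 + 367335*(-1/144044)))) = -381700/((-318185/(-241769 - 367335/144044))) = -381700/((-318185/(-34825741171/144044))) = -381700/((-318185*(-144044/34825741171))) = -381700/45832640140/34825741171 = -381700*34825741171/45832640140 = -664649270248535/2291632007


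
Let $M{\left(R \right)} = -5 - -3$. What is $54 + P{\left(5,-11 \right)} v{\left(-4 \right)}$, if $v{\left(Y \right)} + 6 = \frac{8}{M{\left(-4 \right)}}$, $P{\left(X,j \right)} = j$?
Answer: $164$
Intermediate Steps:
$M{\left(R \right)} = -2$ ($M{\left(R \right)} = -5 + 3 = -2$)
$v{\left(Y \right)} = -10$ ($v{\left(Y \right)} = -6 + \frac{8}{-2} = -6 + 8 \left(- \frac{1}{2}\right) = -6 - 4 = -10$)
$54 + P{\left(5,-11 \right)} v{\left(-4 \right)} = 54 - -110 = 54 + 110 = 164$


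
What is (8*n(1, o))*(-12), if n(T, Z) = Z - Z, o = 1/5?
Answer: 0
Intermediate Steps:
o = ⅕ ≈ 0.20000
n(T, Z) = 0
(8*n(1, o))*(-12) = (8*0)*(-12) = 0*(-12) = 0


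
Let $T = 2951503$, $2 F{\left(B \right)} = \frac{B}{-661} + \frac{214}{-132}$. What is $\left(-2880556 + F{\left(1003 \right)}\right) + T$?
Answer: $\frac{6190130719}{87252} \approx 70945.0$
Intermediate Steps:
$F{\left(B \right)} = - \frac{107}{132} - \frac{B}{1322}$ ($F{\left(B \right)} = \frac{\frac{B}{-661} + \frac{214}{-132}}{2} = \frac{B \left(- \frac{1}{661}\right) + 214 \left(- \frac{1}{132}\right)}{2} = \frac{- \frac{B}{661} - \frac{107}{66}}{2} = \frac{- \frac{107}{66} - \frac{B}{661}}{2} = - \frac{107}{132} - \frac{B}{1322}$)
$\left(-2880556 + F{\left(1003 \right)}\right) + T = \left(-2880556 - \frac{136925}{87252}\right) + 2951503 = - \frac{251334409037}{87252} + 2951503 = \frac{6190130719}{87252}$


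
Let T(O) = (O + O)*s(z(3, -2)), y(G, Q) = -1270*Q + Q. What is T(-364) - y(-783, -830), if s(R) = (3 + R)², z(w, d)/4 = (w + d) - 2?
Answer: -1053998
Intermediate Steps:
z(w, d) = -8 + 4*d + 4*w (z(w, d) = 4*((w + d) - 2) = 4*((d + w) - 2) = 4*(-2 + d + w) = -8 + 4*d + 4*w)
y(G, Q) = -1269*Q
T(O) = 2*O (T(O) = (O + O)*(3 + (-8 + 4*(-2) + 4*3))² = (2*O)*(3 + (-8 - 8 + 12))² = (2*O)*(3 - 4)² = (2*O)*(-1)² = (2*O)*1 = 2*O)
T(-364) - y(-783, -830) = 2*(-364) - (-1269)*(-830) = -728 - 1*1053270 = -728 - 1053270 = -1053998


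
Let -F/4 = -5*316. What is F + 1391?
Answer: 7711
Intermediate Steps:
F = 6320 (F = -(-4)*5*316 = -(-4)*1580 = -4*(-1580) = 6320)
F + 1391 = 6320 + 1391 = 7711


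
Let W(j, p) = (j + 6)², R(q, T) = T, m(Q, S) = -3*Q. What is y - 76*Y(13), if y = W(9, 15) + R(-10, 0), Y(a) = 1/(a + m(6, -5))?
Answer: 1201/5 ≈ 240.20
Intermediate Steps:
Y(a) = 1/(-18 + a) (Y(a) = 1/(a - 3*6) = 1/(a - 18) = 1/(-18 + a))
W(j, p) = (6 + j)²
y = 225 (y = (6 + 9)² + 0 = 15² + 0 = 225 + 0 = 225)
y - 76*Y(13) = 225 - 76/(-18 + 13) = 225 - 76/(-5) = 225 - 76*(-⅕) = 225 + 76/5 = 1201/5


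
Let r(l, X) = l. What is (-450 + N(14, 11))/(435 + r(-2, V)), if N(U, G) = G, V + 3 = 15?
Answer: -439/433 ≈ -1.0139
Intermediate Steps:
V = 12 (V = -3 + 15 = 12)
(-450 + N(14, 11))/(435 + r(-2, V)) = (-450 + 11)/(435 - 2) = -439/433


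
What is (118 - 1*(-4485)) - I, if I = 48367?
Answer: -43764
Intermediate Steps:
(118 - 1*(-4485)) - I = (118 - 1*(-4485)) - 1*48367 = (118 + 4485) - 48367 = 4603 - 48367 = -43764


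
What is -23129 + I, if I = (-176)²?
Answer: 7847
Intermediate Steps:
I = 30976
-23129 + I = -23129 + 30976 = 7847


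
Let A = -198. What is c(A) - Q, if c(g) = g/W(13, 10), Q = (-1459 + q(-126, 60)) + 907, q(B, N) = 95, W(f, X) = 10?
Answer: 2186/5 ≈ 437.20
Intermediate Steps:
Q = -457 (Q = (-1459 + 95) + 907 = -1364 + 907 = -457)
c(g) = g/10
c(A) - Q = (1/10)*(-198) - 1*(-457) = -99/5 + 457 = 2186/5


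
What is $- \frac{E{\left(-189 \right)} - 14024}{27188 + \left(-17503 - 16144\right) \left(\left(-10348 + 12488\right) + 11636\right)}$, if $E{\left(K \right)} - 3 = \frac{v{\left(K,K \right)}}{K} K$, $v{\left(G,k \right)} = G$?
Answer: $- \frac{1015}{33106706} \approx -3.0658 \cdot 10^{-5}$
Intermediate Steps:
$E{\left(K \right)} = 3 + K$ ($E{\left(K \right)} = 3 + \frac{K}{K} K = 3 + 1 K = 3 + K$)
$- \frac{E{\left(-189 \right)} - 14024}{27188 + \left(-17503 - 16144\right) \left(\left(-10348 + 12488\right) + 11636\right)} = - \frac{\left(3 - 189\right) - 14024}{27188 + \left(-17503 - 16144\right) \left(\left(-10348 + 12488\right) + 11636\right)} = - \frac{-186 - 14024}{27188 - 33647 \left(2140 + 11636\right)} = - \frac{-186 - 14024}{27188 - 463521072} = - \frac{-14210}{27188 - 463521072} = - \frac{-14210}{-463493884} = - \frac{\left(-14210\right) \left(-1\right)}{463493884} = \left(-1\right) \frac{1015}{33106706} = - \frac{1015}{33106706}$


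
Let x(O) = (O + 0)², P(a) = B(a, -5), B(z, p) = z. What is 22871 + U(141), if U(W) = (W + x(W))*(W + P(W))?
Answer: 5669075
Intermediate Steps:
P(a) = a
x(O) = O²
U(W) = 2*W*(W + W²) (U(W) = (W + W²)*(W + W) = (W + W²)*(2*W) = 2*W*(W + W²))
22871 + U(141) = 22871 + 2*141²*(1 + 141) = 22871 + 2*19881*142 = 22871 + 5646204 = 5669075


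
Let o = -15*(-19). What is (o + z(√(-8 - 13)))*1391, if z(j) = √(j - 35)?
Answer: 396435 + 1391*√(-35 + I*√21) ≈ 3.9697e+5 + 8246.8*I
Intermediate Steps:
z(j) = √(-35 + j)
o = 285
(o + z(√(-8 - 13)))*1391 = (285 + √(-35 + √(-8 - 13)))*1391 = (285 + √(-35 + √(-21)))*1391 = (285 + √(-35 + I*√21))*1391 = 396435 + 1391*√(-35 + I*√21)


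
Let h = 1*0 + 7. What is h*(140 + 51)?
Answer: 1337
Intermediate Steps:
h = 7 (h = 0 + 7 = 7)
h*(140 + 51) = 7*(140 + 51) = 7*191 = 1337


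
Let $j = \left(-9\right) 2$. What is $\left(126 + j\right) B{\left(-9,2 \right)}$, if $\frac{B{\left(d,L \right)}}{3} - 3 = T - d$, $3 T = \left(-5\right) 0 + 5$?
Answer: $4428$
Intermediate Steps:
$T = \frac{5}{3}$ ($T = \frac{\left(-5\right) 0 + 5}{3} = \frac{0 + 5}{3} = \frac{1}{3} \cdot 5 = \frac{5}{3} \approx 1.6667$)
$B{\left(d,L \right)} = 14 - 3 d$ ($B{\left(d,L \right)} = 9 + 3 \left(\frac{5}{3} - d\right) = 9 - \left(-5 + 3 d\right) = 14 - 3 d$)
$j = -18$
$\left(126 + j\right) B{\left(-9,2 \right)} = \left(126 - 18\right) \left(14 - -27\right) = 108 \left(14 + 27\right) = 108 \cdot 41 = 4428$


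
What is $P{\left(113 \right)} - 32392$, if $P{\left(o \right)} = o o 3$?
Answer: $5915$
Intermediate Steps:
$P{\left(o \right)} = 3 o^{2}$ ($P{\left(o \right)} = o^{2} \cdot 3 = 3 o^{2}$)
$P{\left(113 \right)} - 32392 = 3 \cdot 113^{2} - 32392 = 3 \cdot 12769 - 32392 = 38307 - 32392 = 5915$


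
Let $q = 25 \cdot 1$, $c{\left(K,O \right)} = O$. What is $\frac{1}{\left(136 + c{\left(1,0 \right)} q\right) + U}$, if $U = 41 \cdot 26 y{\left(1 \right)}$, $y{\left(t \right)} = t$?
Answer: $\frac{1}{1202} \approx 0.00083195$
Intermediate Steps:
$q = 25$
$U = 1066$ ($U = 41 \cdot 26 \cdot 1 = 1066 \cdot 1 = 1066$)
$\frac{1}{\left(136 + c{\left(1,0 \right)} q\right) + U} = \frac{1}{\left(136 + 0 \cdot 25\right) + 1066} = \frac{1}{\left(136 + 0\right) + 1066} = \frac{1}{136 + 1066} = \frac{1}{1202}$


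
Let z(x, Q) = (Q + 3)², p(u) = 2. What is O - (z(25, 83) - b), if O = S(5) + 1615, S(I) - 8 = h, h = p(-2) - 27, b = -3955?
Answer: -9753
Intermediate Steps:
h = -25 (h = 2 - 27 = -25)
z(x, Q) = (3 + Q)²
S(I) = -17 (S(I) = 8 - 25 = -17)
O = 1598 (O = -17 + 1615 = 1598)
O - (z(25, 83) - b) = 1598 - ((3 + 83)² - 1*(-3955)) = 1598 - (86² + 3955) = 1598 - (7396 + 3955) = 1598 - 1*11351 = 1598 - 11351 = -9753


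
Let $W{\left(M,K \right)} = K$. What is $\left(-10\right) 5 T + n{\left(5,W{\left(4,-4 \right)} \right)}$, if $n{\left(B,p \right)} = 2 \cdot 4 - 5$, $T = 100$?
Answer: $-4997$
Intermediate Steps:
$n{\left(B,p \right)} = 3$ ($n{\left(B,p \right)} = 8 - 5 = 3$)
$\left(-10\right) 5 T + n{\left(5,W{\left(4,-4 \right)} \right)} = \left(-10\right) 5 \cdot 100 + 3 = \left(-50\right) 100 + 3 = -5000 + 3 = -4997$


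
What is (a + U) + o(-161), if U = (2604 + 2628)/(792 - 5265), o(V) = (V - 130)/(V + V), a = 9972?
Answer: 683921351/68586 ≈ 9971.7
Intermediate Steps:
o(V) = (-130 + V)/(2*V) (o(V) = (-130 + V)/((2*V)) = (-130 + V)*(1/(2*V)) = (-130 + V)/(2*V))
U = -1744/1491 (U = 5232/(-4473) = 5232*(-1/4473) = -1744/1491 ≈ -1.1697)
(a + U) + o(-161) = (9972 - 1744/1491) + (½)*(-130 - 161)/(-161) = 14866508/1491 + (½)*(-1/161)*(-291) = 14866508/1491 + 291/322 = 683921351/68586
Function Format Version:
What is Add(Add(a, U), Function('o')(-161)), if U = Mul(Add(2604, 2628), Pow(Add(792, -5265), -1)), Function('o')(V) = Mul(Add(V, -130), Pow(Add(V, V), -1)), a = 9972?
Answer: Rational(683921351, 68586) ≈ 9971.7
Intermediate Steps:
Function('o')(V) = Mul(Rational(1, 2), Pow(V, -1), Add(-130, V)) (Function('o')(V) = Mul(Add(-130, V), Pow(Mul(2, V), -1)) = Mul(Add(-130, V), Mul(Rational(1, 2), Pow(V, -1))) = Mul(Rational(1, 2), Pow(V, -1), Add(-130, V)))
U = Rational(-1744, 1491) (U = Mul(5232, Pow(-4473, -1)) = Mul(5232, Rational(-1, 4473)) = Rational(-1744, 1491) ≈ -1.1697)
Add(Add(a, U), Function('o')(-161)) = Add(Add(9972, Rational(-1744, 1491)), Mul(Rational(1, 2), Pow(-161, -1), Add(-130, -161))) = Add(Rational(14866508, 1491), Mul(Rational(1, 2), Rational(-1, 161), -291)) = Add(Rational(14866508, 1491), Rational(291, 322)) = Rational(683921351, 68586)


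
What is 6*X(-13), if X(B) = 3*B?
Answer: -234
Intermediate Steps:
6*X(-13) = 6*(3*(-13)) = 6*(-39) = -234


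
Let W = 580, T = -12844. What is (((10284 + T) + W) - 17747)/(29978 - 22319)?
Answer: -19727/7659 ≈ -2.5757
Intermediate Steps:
(((10284 + T) + W) - 17747)/(29978 - 22319) = (((10284 - 12844) + 580) - 17747)/(29978 - 22319) = ((-2560 + 580) - 17747)/7659 = (-1980 - 17747)*(1/7659) = -19727*1/7659 = -19727/7659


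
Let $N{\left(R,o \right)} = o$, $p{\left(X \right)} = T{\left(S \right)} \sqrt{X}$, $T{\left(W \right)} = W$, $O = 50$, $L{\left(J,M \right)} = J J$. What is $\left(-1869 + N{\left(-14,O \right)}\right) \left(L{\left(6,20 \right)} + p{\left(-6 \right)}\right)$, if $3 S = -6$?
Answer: $-65484 + 3638 i \sqrt{6} \approx -65484.0 + 8911.3 i$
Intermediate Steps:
$S = -2$ ($S = \frac{1}{3} \left(-6\right) = -2$)
$L{\left(J,M \right)} = J^{2}$
$p{\left(X \right)} = - 2 \sqrt{X}$
$\left(-1869 + N{\left(-14,O \right)}\right) \left(L{\left(6,20 \right)} + p{\left(-6 \right)}\right) = \left(-1869 + 50\right) \left(6^{2} - 2 \sqrt{-6}\right) = - 1819 \left(36 - 2 i \sqrt{6}\right) = -65484 + 3638 i \sqrt{6}$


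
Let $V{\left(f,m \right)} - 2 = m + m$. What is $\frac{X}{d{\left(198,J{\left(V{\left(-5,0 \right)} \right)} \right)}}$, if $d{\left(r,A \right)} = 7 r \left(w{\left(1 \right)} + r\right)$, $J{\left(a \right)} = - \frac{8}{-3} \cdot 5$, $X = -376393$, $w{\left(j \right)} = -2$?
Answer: $- \frac{376393}{271656} \approx -1.3855$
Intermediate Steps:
$V{\left(f,m \right)} = 2 + 2 m$ ($V{\left(f,m \right)} = 2 + \left(m + m\right) = 2 + 2 m$)
$J{\left(a \right)} = \frac{40}{3}$ ($J{\left(a \right)} = \left(-8\right) \left(- \frac{1}{3}\right) 5 = \frac{8}{3} \cdot 5 = \frac{40}{3}$)
$d{\left(r,A \right)} = 7 r \left(-2 + r\right)$
$\frac{X}{d{\left(198,J{\left(V{\left(-5,0 \right)} \right)} \right)}} = - \frac{376393}{7 \cdot 198 \left(-2 + 198\right)} = - \frac{376393}{7 \cdot 198 \cdot 196} = - \frac{376393}{271656}$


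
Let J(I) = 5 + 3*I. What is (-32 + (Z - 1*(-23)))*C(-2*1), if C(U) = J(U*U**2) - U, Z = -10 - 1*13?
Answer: 544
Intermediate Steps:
Z = -23 (Z = -10 - 13 = -23)
C(U) = 5 - U + 3*U**3 (C(U) = (5 + 3*(U*U**2)) - U = (5 + 3*U**3) - U = 5 - U + 3*U**3)
(-32 + (Z - 1*(-23)))*C(-2*1) = (-32 + (-23 - 1*(-23)))*(5 - (-2) + 3*(-2*1)**3) = (-32 + (-23 + 23))*(5 - 1*(-2) + 3*(-2)**3) = (-32 + 0)*(5 + 2 + 3*(-8)) = -32*(5 + 2 - 24) = -32*(-17) = 544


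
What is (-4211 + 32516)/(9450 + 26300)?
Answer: 5661/7150 ≈ 0.79175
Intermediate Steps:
(-4211 + 32516)/(9450 + 26300) = 28305/35750 = 28305*(1/35750) = 5661/7150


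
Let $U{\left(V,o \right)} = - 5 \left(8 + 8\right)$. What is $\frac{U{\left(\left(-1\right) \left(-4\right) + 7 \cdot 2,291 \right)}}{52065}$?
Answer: $- \frac{16}{10413} \approx -0.0015365$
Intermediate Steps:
$U{\left(V,o \right)} = -80$ ($U{\left(V,o \right)} = \left(-5\right) 16 = -80$)
$\frac{U{\left(\left(-1\right) \left(-4\right) + 7 \cdot 2,291 \right)}}{52065} = - \frac{80}{52065} = \left(-80\right) \frac{1}{52065} = - \frac{16}{10413}$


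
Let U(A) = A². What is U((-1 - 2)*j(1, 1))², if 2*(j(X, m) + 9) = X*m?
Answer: 6765201/16 ≈ 4.2283e+5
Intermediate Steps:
j(X, m) = -9 + X*m/2 (j(X, m) = -9 + (X*m)/2 = -9 + X*m/2)
U((-1 - 2)*j(1, 1))² = (((-1 - 2)*(-9 + (½)*1*1))²)² = ((-3*(-9 + ½))²)² = ((-3*(-17/2))²)² = ((51/2)²)² = (2601/4)² = 6765201/16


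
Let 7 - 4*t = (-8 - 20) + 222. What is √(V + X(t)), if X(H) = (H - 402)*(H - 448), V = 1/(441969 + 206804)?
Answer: √1495187928903074713/2595092 ≈ 471.19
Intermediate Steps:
t = -187/4 (t = 7/4 - ((-8 - 20) + 222)/4 = 7/4 - (-28 + 222)/4 = 7/4 - ¼*194 = 7/4 - 97/2 = -187/4 ≈ -46.750)
V = 1/648773 ≈ 1.5414e-6
X(H) = (-448 + H)*(-402 + H) (X(H) = (-402 + H)*(-448 + H) = (-448 + H)*(-402 + H))
√(V + X(t)) = √(1/648773 + (180096 + (-187/4)² - 850*(-187/4))) = √(1/648773 + (180096 + 34969/16 + 79475/2)) = √(1/648773 + 3552305/16) = √(2304639571781/10380368) = √1495187928903074713/2595092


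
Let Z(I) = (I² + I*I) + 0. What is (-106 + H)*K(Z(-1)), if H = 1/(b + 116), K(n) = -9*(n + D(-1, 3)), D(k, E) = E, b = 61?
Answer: 281415/59 ≈ 4769.7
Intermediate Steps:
Z(I) = 2*I² (Z(I) = (I² + I²) + 0 = 2*I² + 0 = 2*I²)
K(n) = -27 - 9*n (K(n) = -9*(n + 3) = -9*(3 + n) = -27 - 9*n)
H = 1/177 (H = 1/(61 + 116) = 1/177 ≈ 0.0056497)
(-106 + H)*K(Z(-1)) = (-106 + 1/177)*(-27 - 18*(-1)²) = -18761*(-27 - 18)/177 = -18761/177*(-45) = 281415/59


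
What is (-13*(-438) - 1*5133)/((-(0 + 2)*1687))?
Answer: -561/3374 ≈ -0.16627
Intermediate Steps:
(-13*(-438) - 1*5133)/((-(0 + 2)*1687)) = (5694 - 5133)/((-1*2*1687)) = 561/((-2*1687)) = 561/(-3374) = 561*(-1/3374) = -561/3374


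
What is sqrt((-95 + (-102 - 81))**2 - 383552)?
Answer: 2*I*sqrt(76567) ≈ 553.42*I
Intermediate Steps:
sqrt((-95 + (-102 - 81))**2 - 383552) = sqrt((-95 - 183)**2 - 383552) = sqrt((-278)**2 - 383552) = sqrt(77284 - 383552) = sqrt(-306268) = 2*I*sqrt(76567)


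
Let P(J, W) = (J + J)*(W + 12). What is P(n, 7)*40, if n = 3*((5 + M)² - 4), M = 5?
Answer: 437760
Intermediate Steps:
n = 288 (n = 3*((5 + 5)² - 4) = 3*(10² - 4) = 3*(100 - 4) = 3*96 = 288)
P(J, W) = 2*J*(12 + W) (P(J, W) = (2*J)*(12 + W) = 2*J*(12 + W))
P(n, 7)*40 = (2*288*(12 + 7))*40 = (2*288*19)*40 = 10944*40 = 437760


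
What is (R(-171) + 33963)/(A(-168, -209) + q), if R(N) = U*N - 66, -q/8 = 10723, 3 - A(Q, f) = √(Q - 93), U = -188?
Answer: -5665406145/7358380222 + 198135*I*√29/7358380222 ≈ -0.76993 + 0.000145*I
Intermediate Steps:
A(Q, f) = 3 - √(-93 + Q) (A(Q, f) = 3 - √(Q - 93) = 3 - √(-93 + Q))
q = -85784 (q = -8*10723 = -85784)
R(N) = -66 - 188*N (R(N) = -188*N - 66 = -66 - 188*N)
(R(-171) + 33963)/(A(-168, -209) + q) = ((-66 - 188*(-171)) + 33963)/((3 - √(-93 - 168)) - 85784) = ((-66 + 32148) + 33963)/((3 - √(-261)) - 85784) = (32082 + 33963)/((3 - 3*I*√29) - 85784) = 66045/((3 - 3*I*√29) - 85784) = 66045/(-85781 - 3*I*√29)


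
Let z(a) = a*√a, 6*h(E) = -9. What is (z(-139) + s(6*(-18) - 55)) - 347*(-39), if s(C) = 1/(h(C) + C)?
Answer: 4452355/329 - 139*I*√139 ≈ 13533.0 - 1638.8*I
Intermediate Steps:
h(E) = -3/2 (h(E) = (⅙)*(-9) = -3/2)
z(a) = a^(3/2)
s(C) = 1/(-3/2 + C)
(z(-139) + s(6*(-18) - 55)) - 347*(-39) = ((-139)^(3/2) + 2/(-3 + 2*(6*(-18) - 55))) - 347*(-39) = (-139*I*√139 + 2/(-3 + 2*(-108 - 55))) + 13533 = (-139*I*√139 + 2/(-3 + 2*(-163))) + 13533 = (-139*I*√139 + 2/(-3 - 326)) + 13533 = (-139*I*√139 + 2/(-329)) + 13533 = (-139*I*√139 + 2*(-1/329)) + 13533 = (-139*I*√139 - 2/329) + 13533 = (-2/329 - 139*I*√139) + 13533 = 4452355/329 - 139*I*√139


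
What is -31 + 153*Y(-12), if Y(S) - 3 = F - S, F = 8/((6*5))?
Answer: 11524/5 ≈ 2304.8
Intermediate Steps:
F = 4/15 (F = 8/30 = 8*(1/30) = 4/15 ≈ 0.26667)
Y(S) = 49/15 - S (Y(S) = 3 + (4/15 - S) = 49/15 - S)
-31 + 153*Y(-12) = -31 + 153*(49/15 - 1*(-12)) = -31 + 153*(49/15 + 12) = -31 + 153*(229/15) = -31 + 11679/5 = 11524/5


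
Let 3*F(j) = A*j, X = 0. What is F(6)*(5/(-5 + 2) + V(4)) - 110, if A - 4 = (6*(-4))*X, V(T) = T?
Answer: -274/3 ≈ -91.333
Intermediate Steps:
A = 4 (A = 4 + (6*(-4))*0 = 4 - 24*0 = 4 + 0 = 4)
F(j) = 4*j/3 (F(j) = (4*j)/3 = 4*j/3)
F(6)*(5/(-5 + 2) + V(4)) - 110 = ((4/3)*6)*(5/(-5 + 2) + 4) - 110 = 8*(5/(-3) + 4) - 110 = 8*(-1/3*5 + 4) - 110 = 8*(-5/3 + 4) - 110 = 8*(7/3) - 110 = 56/3 - 110 = -274/3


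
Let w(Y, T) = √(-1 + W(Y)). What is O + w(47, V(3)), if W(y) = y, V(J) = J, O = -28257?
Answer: -28257 + √46 ≈ -28250.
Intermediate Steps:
w(Y, T) = √(-1 + Y)
O + w(47, V(3)) = -28257 + √(-1 + 47) = -28257 + √46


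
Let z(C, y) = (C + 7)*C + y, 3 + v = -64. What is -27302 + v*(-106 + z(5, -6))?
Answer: -23818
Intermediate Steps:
v = -67 (v = -3 - 64 = -67)
z(C, y) = y + C*(7 + C) (z(C, y) = (7 + C)*C + y = C*(7 + C) + y = y + C*(7 + C))
-27302 + v*(-106 + z(5, -6)) = -27302 - 67*(-106 + (-6 + 5**2 + 7*5)) = -27302 - 67*(-106 + (-6 + 25 + 35)) = -27302 - 67*(-106 + 54) = -27302 - 67*(-52) = -27302 + 3484 = -23818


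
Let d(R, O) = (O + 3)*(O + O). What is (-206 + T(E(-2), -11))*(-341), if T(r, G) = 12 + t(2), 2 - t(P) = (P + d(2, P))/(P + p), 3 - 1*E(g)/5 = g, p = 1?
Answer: 203918/3 ≈ 67973.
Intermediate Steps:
d(R, O) = 2*O*(3 + O) (d(R, O) = (3 + O)*(2*O) = 2*O*(3 + O))
E(g) = 15 - 5*g
t(P) = 2 - (P + 2*P*(3 + P))/(1 + P) (t(P) = 2 - (P + 2*P*(3 + P))/(P + 1) = 2 - (P + 2*P*(3 + P))/(1 + P))
T(r, G) = 20/3 (T(r, G) = 12 + (2 + 2 - 2*2*(3 + 2))/(1 + 2) = 12 + (2 + 2 - 2*2*5)/3 = 12 + (2 + 2 - 20)/3 = 12 + (⅓)*(-16) = 12 - 16/3 = 20/3)
(-206 + T(E(-2), -11))*(-341) = (-206 + 20/3)*(-341) = -598/3*(-341) = 203918/3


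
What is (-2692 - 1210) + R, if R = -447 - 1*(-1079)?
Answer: -3270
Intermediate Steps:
R = 632 (R = -447 + 1079 = 632)
(-2692 - 1210) + R = (-2692 - 1210) + 632 = -3902 + 632 = -3270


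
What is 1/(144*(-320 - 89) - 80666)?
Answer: -1/139562 ≈ -7.1653e-6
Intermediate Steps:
1/(144*(-320 - 89) - 80666) = 1/(144*(-409) - 80666) = 1/(-58896 - 80666) = 1/(-139562) = -1/139562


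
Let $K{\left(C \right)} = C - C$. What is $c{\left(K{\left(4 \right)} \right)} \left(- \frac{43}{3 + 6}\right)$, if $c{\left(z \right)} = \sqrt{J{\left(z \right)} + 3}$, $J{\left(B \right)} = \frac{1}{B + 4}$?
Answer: $- \frac{43 \sqrt{13}}{18} \approx -8.6133$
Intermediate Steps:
$K{\left(C \right)} = 0$
$J{\left(B \right)} = \frac{1}{4 + B}$
$c{\left(z \right)} = \sqrt{3 + \frac{1}{4 + z}}$ ($c{\left(z \right)} = \sqrt{\frac{1}{4 + z} + 3} = \sqrt{3 + \frac{1}{4 + z}}$)
$c{\left(K{\left(4 \right)} \right)} \left(- \frac{43}{3 + 6}\right) = \sqrt{\frac{13 + 3 \cdot 0}{4 + 0}} \left(- \frac{43}{3 + 6}\right) = \sqrt{\frac{13 + 0}{4}} \left(- \frac{43}{9}\right) = \sqrt{\frac{1}{4} \cdot 13} \left(\left(-43\right) \frac{1}{9}\right) = \sqrt{\frac{13}{4}} \left(- \frac{43}{9}\right) = \frac{\sqrt{13}}{2} \left(- \frac{43}{9}\right) = - \frac{43 \sqrt{13}}{18}$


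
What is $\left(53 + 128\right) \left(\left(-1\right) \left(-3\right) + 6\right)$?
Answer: $1629$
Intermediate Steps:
$\left(53 + 128\right) \left(\left(-1\right) \left(-3\right) + 6\right) = 181 \left(3 + 6\right) = 181 \cdot 9 = 1629$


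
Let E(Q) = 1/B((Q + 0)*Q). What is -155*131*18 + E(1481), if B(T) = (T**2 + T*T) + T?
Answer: -3516623125192636469/9621667146003 ≈ -3.6549e+5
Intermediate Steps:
B(T) = T + 2*T**2 (B(T) = (T**2 + T**2) + T = 2*T**2 + T = T + 2*T**2)
E(Q) = 1/(Q**2*(1 + 2*Q**2)) (E(Q) = 1/(((Q + 0)*Q)*(1 + 2*((Q + 0)*Q))) = 1/((Q*Q)*(1 + 2*(Q*Q))) = 1/(Q**2*(1 + 2*Q**2)))
-155*131*18 + E(1481) = -155*131*18 + 1/(1481**2 + 2*1481**4) = -20305*18 + 1/(2193361 + 2*4810832476321) = -365490 + 1/(2193361 + 9621664952642) = -365490 + 1/9621667146003 = -3516623125192636469/9621667146003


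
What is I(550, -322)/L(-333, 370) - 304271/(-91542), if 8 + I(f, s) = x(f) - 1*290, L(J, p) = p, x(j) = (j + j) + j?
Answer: 10742957/1539570 ≈ 6.9779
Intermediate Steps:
x(j) = 3*j (x(j) = 2*j + j = 3*j)
I(f, s) = -298 + 3*f (I(f, s) = -8 + (3*f - 1*290) = -8 + (3*f - 290) = -8 + (-290 + 3*f) = -298 + 3*f)
I(550, -322)/L(-333, 370) - 304271/(-91542) = (-298 + 3*550)/370 - 304271/(-91542) = (-298 + 1650)*(1/370) - 304271*(-1/91542) = 1352*(1/370) + 27661/8322 = 676/185 + 27661/8322 = 10742957/1539570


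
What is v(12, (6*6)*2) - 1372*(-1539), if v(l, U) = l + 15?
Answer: 2111535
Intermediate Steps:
v(l, U) = 15 + l
v(12, (6*6)*2) - 1372*(-1539) = (15 + 12) - 1372*(-1539) = 27 + 2111508 = 2111535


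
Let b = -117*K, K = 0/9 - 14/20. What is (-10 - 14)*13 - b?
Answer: -3939/10 ≈ -393.90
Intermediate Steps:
K = -7/10 (K = 0*(1/9) - 14*1/20 = 0 - 7/10 = -7/10 ≈ -0.70000)
b = 819/10 (b = -117*(-7/10) = 819/10 ≈ 81.900)
(-10 - 14)*13 - b = (-10 - 14)*13 - 1*819/10 = -24*13 - 819/10 = -312 - 819/10 = -3939/10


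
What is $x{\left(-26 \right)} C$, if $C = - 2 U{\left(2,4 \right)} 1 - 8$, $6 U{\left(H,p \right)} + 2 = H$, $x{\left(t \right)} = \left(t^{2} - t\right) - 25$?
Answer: $-5416$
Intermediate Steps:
$x{\left(t \right)} = -25 + t^{2} - t$
$U{\left(H,p \right)} = - \frac{1}{3} + \frac{H}{6}$
$C = -8$ ($C = - 2 \left(- \frac{1}{3} + \frac{1}{6} \cdot 2\right) 1 - 8 = - 2 \left(- \frac{1}{3} + \frac{1}{3}\right) 1 - 8 = \left(-2\right) 0 \cdot 1 - 8 = 0 \cdot 1 - 8 = 0 - 8 = -8$)
$x{\left(-26 \right)} C = \left(-25 + \left(-26\right)^{2} - -26\right) \left(-8\right) = \left(-25 + 676 + 26\right) \left(-8\right) = 677 \left(-8\right) = -5416$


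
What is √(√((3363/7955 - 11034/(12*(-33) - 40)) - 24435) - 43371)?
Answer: √(-130434594061013100 + 1734190*I*√73408803387492390)/1734190 ≈ 0.3751 + 208.26*I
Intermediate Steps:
√(√((3363/7955 - 11034/(12*(-33) - 40)) - 24435) - 43371) = √(√((3363*(1/7955) - 11034/(-396 - 40)) - 24435) - 43371) = √(√((3363/7955 - 11034/(-436)) - 24435) - 43371) = √(√((3363/7955 - 11034*(-1/436)) - 24435) - 43371) = √(√((3363/7955 + 5517/218) - 24435) - 43371) = √(√(44620869/1734190 - 24435) - 43371) = √(√(-42330311781/1734190) - 43371) = √(I*√73408803387492390/1734190 - 43371) = √(-43371 + I*√73408803387492390/1734190)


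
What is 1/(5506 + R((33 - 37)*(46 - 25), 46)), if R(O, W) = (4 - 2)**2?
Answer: 1/5510 ≈ 0.00018149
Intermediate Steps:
R(O, W) = 4 (R(O, W) = 2**2 = 4)
1/(5506 + R((33 - 37)*(46 - 25), 46)) = 1/(5506 + 4) = 1/5510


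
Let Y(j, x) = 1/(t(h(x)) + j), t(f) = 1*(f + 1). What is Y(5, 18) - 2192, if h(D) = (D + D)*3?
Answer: -249887/114 ≈ -2192.0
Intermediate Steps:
h(D) = 6*D (h(D) = (2*D)*3 = 6*D)
t(f) = 1 + f (t(f) = 1*(1 + f) = 1 + f)
Y(j, x) = 1/(1 + j + 6*x) (Y(j, x) = 1/((1 + 6*x) + j) = 1/(1 + j + 6*x))
Y(5, 18) - 2192 = 1/(1 + 5 + 6*18) - 2192 = 1/(1 + 5 + 108) - 2192 = 1/114 - 2192 = -249887/114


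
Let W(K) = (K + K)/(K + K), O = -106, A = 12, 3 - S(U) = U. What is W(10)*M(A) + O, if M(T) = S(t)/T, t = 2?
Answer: -1271/12 ≈ -105.92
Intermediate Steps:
S(U) = 3 - U
M(T) = 1/T (M(T) = (3 - 1*2)/T = (3 - 2)/T = 1/T)
W(K) = 1 (W(K) = (2*K)/((2*K)) = (2*K)*(1/(2*K)) = 1)
W(10)*M(A) + O = 1/12 - 106 = -1271/12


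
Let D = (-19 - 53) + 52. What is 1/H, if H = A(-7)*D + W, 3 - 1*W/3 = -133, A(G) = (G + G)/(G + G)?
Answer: 1/388 ≈ 0.0025773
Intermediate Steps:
D = -20 (D = -72 + 52 = -20)
A(G) = 1 (A(G) = (2*G)/((2*G)) = (2*G)*(1/(2*G)) = 1)
W = 408 (W = 9 - 3*(-133) = 9 + 399 = 408)
H = 388 (H = 1*(-20) + 408 = -20 + 408 = 388)
1/H = 1/388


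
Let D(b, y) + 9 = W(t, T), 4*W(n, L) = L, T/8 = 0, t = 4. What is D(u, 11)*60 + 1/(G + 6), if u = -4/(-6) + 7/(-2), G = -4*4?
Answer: -5401/10 ≈ -540.10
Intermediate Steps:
T = 0 (T = 8*0 = 0)
G = -16
u = -17/6 (u = -4*(-⅙) + 7*(-½) = ⅔ - 7/2 = -17/6 ≈ -2.8333)
W(n, L) = L/4
D(b, y) = -9 (D(b, y) = -9 + (¼)*0 = -9 + 0 = -9)
D(u, 11)*60 + 1/(G + 6) = -9*60 + 1/(-16 + 6) = -540 + 1/(-10) = -540 - ⅒ = -5401/10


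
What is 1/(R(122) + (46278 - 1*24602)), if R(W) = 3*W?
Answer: 1/22042 ≈ 4.5368e-5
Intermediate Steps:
1/(R(122) + (46278 - 1*24602)) = 1/(3*122 + (46278 - 1*24602)) = 1/(366 + (46278 - 24602)) = 1/(366 + 21676) = 1/22042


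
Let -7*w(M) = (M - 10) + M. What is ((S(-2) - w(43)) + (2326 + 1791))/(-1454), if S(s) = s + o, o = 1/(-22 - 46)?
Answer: -1963901/692104 ≈ -2.8376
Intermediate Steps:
w(M) = 10/7 - 2*M/7 (w(M) = -((M - 10) + M)/7 = -((-10 + M) + M)/7 = -(-10 + 2*M)/7 = 10/7 - 2*M/7)
o = -1/68 (o = 1/(-68) = -1/68 ≈ -0.014706)
S(s) = -1/68 + s (S(s) = s - 1/68 = -1/68 + s)
((S(-2) - w(43)) + (2326 + 1791))/(-1454) = (((-1/68 - 2) - (10/7 - 2/7*43)) + (2326 + 1791))/(-1454) = ((-137/68 - (10/7 - 86/7)) + 4117)*(-1/1454) = ((-137/68 - 1*(-76/7)) + 4117)*(-1/1454) = ((-137/68 + 76/7) + 4117)*(-1/1454) = (4209/476 + 4117)*(-1/1454) = (1963901/476)*(-1/1454) = -1963901/692104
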